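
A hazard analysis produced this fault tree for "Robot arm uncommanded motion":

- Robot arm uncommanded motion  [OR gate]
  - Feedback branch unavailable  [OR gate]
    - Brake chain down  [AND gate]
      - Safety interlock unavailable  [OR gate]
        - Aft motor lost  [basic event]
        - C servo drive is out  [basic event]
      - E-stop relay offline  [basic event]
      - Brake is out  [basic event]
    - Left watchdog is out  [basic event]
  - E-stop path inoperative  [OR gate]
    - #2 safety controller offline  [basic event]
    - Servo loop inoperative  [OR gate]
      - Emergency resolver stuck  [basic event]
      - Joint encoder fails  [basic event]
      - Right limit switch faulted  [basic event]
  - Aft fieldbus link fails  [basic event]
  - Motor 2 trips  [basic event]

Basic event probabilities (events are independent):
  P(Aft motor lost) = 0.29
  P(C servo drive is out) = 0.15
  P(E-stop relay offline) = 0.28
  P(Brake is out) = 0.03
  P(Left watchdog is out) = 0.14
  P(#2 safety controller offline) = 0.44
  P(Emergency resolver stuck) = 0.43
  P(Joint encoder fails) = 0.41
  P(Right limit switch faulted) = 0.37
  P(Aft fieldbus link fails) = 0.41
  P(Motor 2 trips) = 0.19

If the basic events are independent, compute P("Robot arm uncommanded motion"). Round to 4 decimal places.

P(Safety interlock unavailable) [OR] = 1 − (1−0.29) × (1−0.15) = 0.396500
P(Brake chain down) [AND] = 0.396500 × 0.28 × 0.03 = 0.003331
P(Feedback branch unavailable) [OR] = 1 − (1−0.003331) × (1−0.14) = 0.142865
P(Servo loop inoperative) [OR] = 1 − (1−0.43) × (1−0.41) × (1−0.37) = 0.788131
P(E-stop path inoperative) [OR] = 1 − (1−0.44) × (1−0.788131) = 0.881353
P(Robot arm uncommanded motion) [OR] = 1 − (1−0.142865) × (1−0.881353) × (1−0.41) × (1−0.19) = 0.951399
Rounded to 4 decimal places: P(Robot arm uncommanded motion) ≈ 0.9514.

0.9514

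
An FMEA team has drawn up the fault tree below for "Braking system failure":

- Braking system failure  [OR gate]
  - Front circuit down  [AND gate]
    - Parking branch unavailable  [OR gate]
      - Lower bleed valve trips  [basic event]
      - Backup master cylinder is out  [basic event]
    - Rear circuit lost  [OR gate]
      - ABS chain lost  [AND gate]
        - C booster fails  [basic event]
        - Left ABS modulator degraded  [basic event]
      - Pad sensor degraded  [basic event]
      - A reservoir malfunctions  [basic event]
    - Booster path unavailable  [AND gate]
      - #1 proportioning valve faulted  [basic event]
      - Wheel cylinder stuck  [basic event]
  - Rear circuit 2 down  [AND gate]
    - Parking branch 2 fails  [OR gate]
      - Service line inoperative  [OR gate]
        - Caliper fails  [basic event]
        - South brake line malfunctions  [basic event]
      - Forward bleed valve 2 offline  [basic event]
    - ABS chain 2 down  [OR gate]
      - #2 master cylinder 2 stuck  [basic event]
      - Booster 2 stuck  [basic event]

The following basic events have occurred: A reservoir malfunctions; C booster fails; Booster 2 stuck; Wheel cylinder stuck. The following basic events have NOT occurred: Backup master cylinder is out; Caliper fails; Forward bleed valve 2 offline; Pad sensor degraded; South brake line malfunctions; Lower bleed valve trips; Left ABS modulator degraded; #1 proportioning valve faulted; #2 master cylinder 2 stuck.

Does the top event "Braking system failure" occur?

Parking branch unavailable [OR]: Lower bleed valve trips=not, Backup master cylinder is out=not → no input occurs → does not occur.
ABS chain lost [AND]: C booster fails=occurs, Left ABS modulator degraded=not → not all inputs occur → does not occur.
Rear circuit lost [OR]: ABS chain lost=not, Pad sensor degraded=not, A reservoir malfunctions=occurs → at least one input occurs → occurs.
Booster path unavailable [AND]: #1 proportioning valve faulted=not, Wheel cylinder stuck=occurs → not all inputs occur → does not occur.
Front circuit down [AND]: Parking branch unavailable=not, Rear circuit lost=occurs, Booster path unavailable=not → not all inputs occur → does not occur.
Service line inoperative [OR]: Caliper fails=not, South brake line malfunctions=not → no input occurs → does not occur.
Parking branch 2 fails [OR]: Service line inoperative=not, Forward bleed valve 2 offline=not → no input occurs → does not occur.
ABS chain 2 down [OR]: #2 master cylinder 2 stuck=not, Booster 2 stuck=occurs → at least one input occurs → occurs.
Rear circuit 2 down [AND]: Parking branch 2 fails=not, ABS chain 2 down=occurs → not all inputs occur → does not occur.
Braking system failure [OR]: Front circuit down=not, Rear circuit 2 down=not → no input occurs → does not occur.

No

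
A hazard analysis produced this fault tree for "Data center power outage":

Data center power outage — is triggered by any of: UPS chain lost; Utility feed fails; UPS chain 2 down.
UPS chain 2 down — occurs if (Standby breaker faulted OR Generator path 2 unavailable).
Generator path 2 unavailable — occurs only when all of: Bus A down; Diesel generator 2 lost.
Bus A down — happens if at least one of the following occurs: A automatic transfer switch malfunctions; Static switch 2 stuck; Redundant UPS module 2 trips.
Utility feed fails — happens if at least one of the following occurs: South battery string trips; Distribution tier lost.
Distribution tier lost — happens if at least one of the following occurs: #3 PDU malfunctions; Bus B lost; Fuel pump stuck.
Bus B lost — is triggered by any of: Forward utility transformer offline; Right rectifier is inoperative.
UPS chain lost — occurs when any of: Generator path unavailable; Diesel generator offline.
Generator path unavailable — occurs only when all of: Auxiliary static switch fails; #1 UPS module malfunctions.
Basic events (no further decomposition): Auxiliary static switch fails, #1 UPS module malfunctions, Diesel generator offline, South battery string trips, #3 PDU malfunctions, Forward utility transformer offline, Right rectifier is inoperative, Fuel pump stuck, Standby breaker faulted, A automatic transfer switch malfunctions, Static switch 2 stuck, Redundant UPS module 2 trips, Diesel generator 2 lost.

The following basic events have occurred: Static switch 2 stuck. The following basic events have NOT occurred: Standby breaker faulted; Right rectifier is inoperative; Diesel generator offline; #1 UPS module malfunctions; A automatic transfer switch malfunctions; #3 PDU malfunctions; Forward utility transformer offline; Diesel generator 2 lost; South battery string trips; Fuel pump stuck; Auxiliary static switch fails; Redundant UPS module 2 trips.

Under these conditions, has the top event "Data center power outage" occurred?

No

Generator path unavailable [AND]: Auxiliary static switch fails=not, #1 UPS module malfunctions=not → not all inputs occur → does not occur.
UPS chain lost [OR]: Generator path unavailable=not, Diesel generator offline=not → no input occurs → does not occur.
Bus B lost [OR]: Forward utility transformer offline=not, Right rectifier is inoperative=not → no input occurs → does not occur.
Distribution tier lost [OR]: #3 PDU malfunctions=not, Bus B lost=not, Fuel pump stuck=not → no input occurs → does not occur.
Utility feed fails [OR]: South battery string trips=not, Distribution tier lost=not → no input occurs → does not occur.
Bus A down [OR]: A automatic transfer switch malfunctions=not, Static switch 2 stuck=occurs, Redundant UPS module 2 trips=not → at least one input occurs → occurs.
Generator path 2 unavailable [AND]: Bus A down=occurs, Diesel generator 2 lost=not → not all inputs occur → does not occur.
UPS chain 2 down [OR]: Standby breaker faulted=not, Generator path 2 unavailable=not → no input occurs → does not occur.
Data center power outage [OR]: UPS chain lost=not, Utility feed fails=not, UPS chain 2 down=not → no input occurs → does not occur.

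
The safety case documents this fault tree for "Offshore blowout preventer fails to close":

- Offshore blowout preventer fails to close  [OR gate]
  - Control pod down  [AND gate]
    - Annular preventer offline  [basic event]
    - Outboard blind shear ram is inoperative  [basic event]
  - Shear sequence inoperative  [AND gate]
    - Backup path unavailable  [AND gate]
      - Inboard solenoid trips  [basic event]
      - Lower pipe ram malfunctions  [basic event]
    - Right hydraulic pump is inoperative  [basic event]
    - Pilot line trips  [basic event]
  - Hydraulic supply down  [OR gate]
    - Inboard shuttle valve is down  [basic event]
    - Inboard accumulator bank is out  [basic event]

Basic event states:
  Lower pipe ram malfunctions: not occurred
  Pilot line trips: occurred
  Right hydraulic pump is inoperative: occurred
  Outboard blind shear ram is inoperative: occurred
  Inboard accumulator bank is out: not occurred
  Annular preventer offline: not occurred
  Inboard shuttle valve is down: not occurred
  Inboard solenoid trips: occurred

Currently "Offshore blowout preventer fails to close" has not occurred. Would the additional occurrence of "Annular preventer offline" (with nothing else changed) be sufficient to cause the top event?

Yes

Counterfactual: set "Annular preventer offline" to occurred.
Control pod down [AND]: Annular preventer offline=occurs, Outboard blind shear ram is inoperative=occurs → all inputs occur → occurs.
Backup path unavailable [AND]: Inboard solenoid trips=occurs, Lower pipe ram malfunctions=not → not all inputs occur → does not occur.
Shear sequence inoperative [AND]: Backup path unavailable=not, Right hydraulic pump is inoperative=occurs, Pilot line trips=occurs → not all inputs occur → does not occur.
Hydraulic supply down [OR]: Inboard shuttle valve is down=not, Inboard accumulator bank is out=not → no input occurs → does not occur.
Offshore blowout preventer fails to close [OR]: Control pod down=occurs, Shear sequence inoperative=not, Hydraulic supply down=not → at least one input occurs → occurs.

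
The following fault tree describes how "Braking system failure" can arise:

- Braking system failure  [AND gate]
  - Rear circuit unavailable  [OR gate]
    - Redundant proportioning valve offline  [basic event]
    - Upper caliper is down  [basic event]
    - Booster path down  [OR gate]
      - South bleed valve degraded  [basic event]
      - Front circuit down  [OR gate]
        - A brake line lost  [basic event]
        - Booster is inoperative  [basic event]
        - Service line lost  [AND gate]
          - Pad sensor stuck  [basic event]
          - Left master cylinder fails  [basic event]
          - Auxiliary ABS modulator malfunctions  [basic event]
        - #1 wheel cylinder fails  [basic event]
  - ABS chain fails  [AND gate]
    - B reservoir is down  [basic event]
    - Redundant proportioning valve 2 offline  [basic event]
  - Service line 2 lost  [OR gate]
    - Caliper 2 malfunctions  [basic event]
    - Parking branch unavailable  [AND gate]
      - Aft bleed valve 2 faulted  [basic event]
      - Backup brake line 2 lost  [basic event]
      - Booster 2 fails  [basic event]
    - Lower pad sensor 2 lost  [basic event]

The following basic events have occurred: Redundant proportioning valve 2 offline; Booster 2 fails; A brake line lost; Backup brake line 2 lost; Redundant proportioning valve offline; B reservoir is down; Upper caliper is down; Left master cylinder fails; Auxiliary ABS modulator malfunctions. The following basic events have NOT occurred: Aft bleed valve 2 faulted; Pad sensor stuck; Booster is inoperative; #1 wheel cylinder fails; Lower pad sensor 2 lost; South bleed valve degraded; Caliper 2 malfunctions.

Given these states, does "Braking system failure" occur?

No

Service line lost [AND]: Pad sensor stuck=not, Left master cylinder fails=occurs, Auxiliary ABS modulator malfunctions=occurs → not all inputs occur → does not occur.
Front circuit down [OR]: A brake line lost=occurs, Booster is inoperative=not, Service line lost=not, #1 wheel cylinder fails=not → at least one input occurs → occurs.
Booster path down [OR]: South bleed valve degraded=not, Front circuit down=occurs → at least one input occurs → occurs.
Rear circuit unavailable [OR]: Redundant proportioning valve offline=occurs, Upper caliper is down=occurs, Booster path down=occurs → at least one input occurs → occurs.
ABS chain fails [AND]: B reservoir is down=occurs, Redundant proportioning valve 2 offline=occurs → all inputs occur → occurs.
Parking branch unavailable [AND]: Aft bleed valve 2 faulted=not, Backup brake line 2 lost=occurs, Booster 2 fails=occurs → not all inputs occur → does not occur.
Service line 2 lost [OR]: Caliper 2 malfunctions=not, Parking branch unavailable=not, Lower pad sensor 2 lost=not → no input occurs → does not occur.
Braking system failure [AND]: Rear circuit unavailable=occurs, ABS chain fails=occurs, Service line 2 lost=not → not all inputs occur → does not occur.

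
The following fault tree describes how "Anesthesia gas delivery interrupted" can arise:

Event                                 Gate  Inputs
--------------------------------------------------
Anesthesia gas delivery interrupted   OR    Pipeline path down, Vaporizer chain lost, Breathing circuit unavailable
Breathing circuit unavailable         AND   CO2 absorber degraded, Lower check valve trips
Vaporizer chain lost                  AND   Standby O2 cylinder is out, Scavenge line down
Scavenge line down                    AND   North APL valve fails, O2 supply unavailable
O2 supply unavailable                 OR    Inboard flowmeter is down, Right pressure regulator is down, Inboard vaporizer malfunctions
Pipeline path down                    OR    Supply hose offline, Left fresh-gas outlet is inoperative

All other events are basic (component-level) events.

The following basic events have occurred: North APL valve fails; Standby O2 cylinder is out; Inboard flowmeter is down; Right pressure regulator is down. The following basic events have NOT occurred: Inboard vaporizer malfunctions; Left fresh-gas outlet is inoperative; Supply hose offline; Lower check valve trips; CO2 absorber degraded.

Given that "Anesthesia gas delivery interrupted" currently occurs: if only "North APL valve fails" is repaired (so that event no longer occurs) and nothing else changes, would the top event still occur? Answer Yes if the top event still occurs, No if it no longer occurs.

No

Counterfactual: set "North APL valve fails" to not occurred.
Pipeline path down [OR]: Supply hose offline=not, Left fresh-gas outlet is inoperative=not → no input occurs → does not occur.
O2 supply unavailable [OR]: Inboard flowmeter is down=occurs, Right pressure regulator is down=occurs, Inboard vaporizer malfunctions=not → at least one input occurs → occurs.
Scavenge line down [AND]: North APL valve fails=not, O2 supply unavailable=occurs → not all inputs occur → does not occur.
Vaporizer chain lost [AND]: Standby O2 cylinder is out=occurs, Scavenge line down=not → not all inputs occur → does not occur.
Breathing circuit unavailable [AND]: CO2 absorber degraded=not, Lower check valve trips=not → not all inputs occur → does not occur.
Anesthesia gas delivery interrupted [OR]: Pipeline path down=not, Vaporizer chain lost=not, Breathing circuit unavailable=not → no input occurs → does not occur.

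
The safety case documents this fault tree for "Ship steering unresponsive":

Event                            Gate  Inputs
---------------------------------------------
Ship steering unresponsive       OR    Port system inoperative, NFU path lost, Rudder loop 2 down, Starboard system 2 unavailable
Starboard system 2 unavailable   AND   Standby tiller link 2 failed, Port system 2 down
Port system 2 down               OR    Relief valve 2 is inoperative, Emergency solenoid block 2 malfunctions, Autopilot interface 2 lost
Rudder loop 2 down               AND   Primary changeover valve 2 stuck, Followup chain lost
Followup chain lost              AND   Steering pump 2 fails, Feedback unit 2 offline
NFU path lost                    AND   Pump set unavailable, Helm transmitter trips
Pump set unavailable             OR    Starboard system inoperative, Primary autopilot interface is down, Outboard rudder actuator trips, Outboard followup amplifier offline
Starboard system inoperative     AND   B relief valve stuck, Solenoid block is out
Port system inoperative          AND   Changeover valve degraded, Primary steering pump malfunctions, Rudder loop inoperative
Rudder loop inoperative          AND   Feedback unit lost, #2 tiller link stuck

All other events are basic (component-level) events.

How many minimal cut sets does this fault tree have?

9

Rudder loop inoperative [AND]: one cut set from each child combined → 1 × 1 = 1 cut set(s).
Port system inoperative [AND]: one cut set from each child combined → 1 × 1 × 1 = 1 cut set(s).
Starboard system inoperative [AND]: one cut set from each child combined → 1 × 1 = 1 cut set(s).
Pump set unavailable [OR]: union of children's cut sets → 4 cut set(s).
NFU path lost [AND]: one cut set from each child combined → 4 × 1 = 4 cut set(s).
Followup chain lost [AND]: one cut set from each child combined → 1 × 1 = 1 cut set(s).
Rudder loop 2 down [AND]: one cut set from each child combined → 1 × 1 = 1 cut set(s).
Port system 2 down [OR]: union of children's cut sets → 3 cut set(s).
Starboard system 2 unavailable [AND]: one cut set from each child combined → 1 × 3 = 3 cut set(s).
Ship steering unresponsive [OR]: union of children's cut sets → 9 cut set(s).
Minimal cut sets: {#2 tiller link stuck, Changeover valve degraded, Feedback unit lost, Primary steering pump malfunctions}; {B relief valve stuck, Helm transmitter trips, Solenoid block is out}; {Helm transmitter trips, Primary autopilot interface is down}; {Helm transmitter trips, Outboard rudder actuator trips}; {Helm transmitter trips, Outboard followup amplifier offline}; {Feedback unit 2 offline, Primary changeover valve 2 stuck, Steering pump 2 fails}; {Relief valve 2 is inoperative, Standby tiller link 2 failed}; {Emergency solenoid block 2 malfunctions, Standby tiller link 2 failed}; {Autopilot interface 2 lost, Standby tiller link 2 failed}.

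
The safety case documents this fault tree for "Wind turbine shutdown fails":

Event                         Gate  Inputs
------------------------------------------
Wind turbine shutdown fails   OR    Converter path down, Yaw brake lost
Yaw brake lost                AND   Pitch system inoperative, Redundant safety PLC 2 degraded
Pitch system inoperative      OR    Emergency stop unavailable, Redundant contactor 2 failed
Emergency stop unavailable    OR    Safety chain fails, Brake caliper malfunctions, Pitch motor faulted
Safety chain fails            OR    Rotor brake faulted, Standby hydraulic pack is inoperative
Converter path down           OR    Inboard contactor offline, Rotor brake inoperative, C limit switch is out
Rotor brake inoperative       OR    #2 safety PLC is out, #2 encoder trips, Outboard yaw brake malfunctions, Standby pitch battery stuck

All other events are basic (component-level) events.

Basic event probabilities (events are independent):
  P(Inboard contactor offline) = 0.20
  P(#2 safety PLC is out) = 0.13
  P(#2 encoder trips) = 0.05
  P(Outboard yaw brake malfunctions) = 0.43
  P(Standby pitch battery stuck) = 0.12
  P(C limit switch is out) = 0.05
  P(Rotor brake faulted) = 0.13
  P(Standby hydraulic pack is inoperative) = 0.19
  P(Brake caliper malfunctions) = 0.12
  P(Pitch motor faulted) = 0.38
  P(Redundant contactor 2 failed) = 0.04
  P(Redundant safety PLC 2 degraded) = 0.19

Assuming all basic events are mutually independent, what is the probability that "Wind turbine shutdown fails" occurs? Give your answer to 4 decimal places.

0.7227

P(Rotor brake inoperative) [OR] = 1 − (1−0.13) × (1−0.05) × (1−0.43) × (1−0.12) = 0.585428
P(Converter path down) [OR] = 1 − (1−0.20) × (1−0.585428) × (1−0.05) = 0.684925
P(Safety chain fails) [OR] = 1 − (1−0.13) × (1−0.19) = 0.295300
P(Emergency stop unavailable) [OR] = 1 − (1−0.295300) × (1−0.12) × (1−0.38) = 0.615516
P(Pitch system inoperative) [OR] = 1 − (1−0.615516) × (1−0.04) = 0.630895
P(Yaw brake lost) [AND] = 0.630895 × 0.19 = 0.119870
P(Wind turbine shutdown fails) [OR] = 1 − (1−0.684925) × (1−0.119870) = 0.722693
Rounded to 4 decimal places: P(Wind turbine shutdown fails) ≈ 0.7227.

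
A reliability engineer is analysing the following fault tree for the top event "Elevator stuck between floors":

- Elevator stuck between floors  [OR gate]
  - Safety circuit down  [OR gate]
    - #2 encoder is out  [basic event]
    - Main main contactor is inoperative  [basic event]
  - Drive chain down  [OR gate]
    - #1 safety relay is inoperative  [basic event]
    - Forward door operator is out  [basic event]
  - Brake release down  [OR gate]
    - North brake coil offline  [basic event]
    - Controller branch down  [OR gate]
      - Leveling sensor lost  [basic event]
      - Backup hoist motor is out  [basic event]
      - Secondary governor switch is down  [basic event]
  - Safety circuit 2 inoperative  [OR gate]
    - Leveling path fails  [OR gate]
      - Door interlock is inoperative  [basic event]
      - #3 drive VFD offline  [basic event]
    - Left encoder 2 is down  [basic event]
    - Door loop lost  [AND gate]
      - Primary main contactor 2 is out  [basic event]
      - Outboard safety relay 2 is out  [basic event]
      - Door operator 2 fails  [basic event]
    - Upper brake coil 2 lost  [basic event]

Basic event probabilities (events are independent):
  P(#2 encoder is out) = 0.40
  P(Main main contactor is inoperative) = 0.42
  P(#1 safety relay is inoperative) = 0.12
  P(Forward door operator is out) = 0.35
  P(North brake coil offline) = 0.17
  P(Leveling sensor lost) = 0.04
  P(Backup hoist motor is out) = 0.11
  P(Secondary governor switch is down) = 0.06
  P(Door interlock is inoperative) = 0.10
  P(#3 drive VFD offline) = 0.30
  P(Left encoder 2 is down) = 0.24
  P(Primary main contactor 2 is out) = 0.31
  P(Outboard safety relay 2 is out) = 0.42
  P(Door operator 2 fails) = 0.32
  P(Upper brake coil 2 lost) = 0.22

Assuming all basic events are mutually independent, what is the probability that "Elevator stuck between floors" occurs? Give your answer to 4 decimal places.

0.9525

P(Safety circuit down) [OR] = 1 − (1−0.40) × (1−0.42) = 0.652000
P(Drive chain down) [OR] = 1 − (1−0.12) × (1−0.35) = 0.428000
P(Controller branch down) [OR] = 1 − (1−0.04) × (1−0.11) × (1−0.06) = 0.196864
P(Brake release down) [OR] = 1 − (1−0.17) × (1−0.196864) = 0.333397
P(Leveling path fails) [OR] = 1 − (1−0.10) × (1−0.30) = 0.370000
P(Door loop lost) [AND] = 0.31 × 0.42 × 0.32 = 0.041664
P(Safety circuit 2 inoperative) [OR] = 1 − (1−0.370000) × (1−0.24) × (1−0.041664) × (1−0.22) = 0.642096
P(Elevator stuck between floors) [OR] = 1 − (1−0.652000) × (1−0.428000) × (1−0.333397) × (1−0.642096) = 0.952509
Rounded to 4 decimal places: P(Elevator stuck between floors) ≈ 0.9525.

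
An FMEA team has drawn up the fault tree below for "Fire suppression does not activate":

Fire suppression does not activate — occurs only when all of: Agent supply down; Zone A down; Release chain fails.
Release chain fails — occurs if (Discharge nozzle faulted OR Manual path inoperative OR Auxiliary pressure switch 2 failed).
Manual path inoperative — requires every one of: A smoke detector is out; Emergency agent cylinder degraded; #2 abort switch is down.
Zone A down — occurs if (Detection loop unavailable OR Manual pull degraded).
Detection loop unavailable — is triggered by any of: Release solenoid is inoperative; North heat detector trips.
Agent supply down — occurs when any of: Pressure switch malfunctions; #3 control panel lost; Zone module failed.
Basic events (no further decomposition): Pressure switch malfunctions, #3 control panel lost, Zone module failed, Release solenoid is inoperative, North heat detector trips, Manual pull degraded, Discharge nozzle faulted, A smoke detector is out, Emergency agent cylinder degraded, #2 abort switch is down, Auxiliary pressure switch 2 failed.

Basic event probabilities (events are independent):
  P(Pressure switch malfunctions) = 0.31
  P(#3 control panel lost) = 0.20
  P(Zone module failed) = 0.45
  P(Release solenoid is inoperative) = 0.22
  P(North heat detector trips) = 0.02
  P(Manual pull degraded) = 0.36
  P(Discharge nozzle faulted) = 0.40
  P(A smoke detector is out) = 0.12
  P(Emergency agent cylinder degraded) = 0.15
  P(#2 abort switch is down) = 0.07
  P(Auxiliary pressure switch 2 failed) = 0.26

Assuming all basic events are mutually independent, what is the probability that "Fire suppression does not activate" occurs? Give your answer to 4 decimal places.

0.1980

P(Agent supply down) [OR] = 1 − (1−0.31) × (1−0.20) × (1−0.45) = 0.696400
P(Detection loop unavailable) [OR] = 1 − (1−0.22) × (1−0.02) = 0.235600
P(Zone A down) [OR] = 1 − (1−0.235600) × (1−0.36) = 0.510784
P(Manual path inoperative) [AND] = 0.12 × 0.15 × 0.07 = 0.001260
P(Release chain fails) [OR] = 1 − (1−0.40) × (1−0.001260) × (1−0.26) = 0.556559
P(Fire suppression does not activate) [AND] = 0.696400 × 0.510784 × 0.556559 = 0.197974
Rounded to 4 decimal places: P(Fire suppression does not activate) ≈ 0.1980.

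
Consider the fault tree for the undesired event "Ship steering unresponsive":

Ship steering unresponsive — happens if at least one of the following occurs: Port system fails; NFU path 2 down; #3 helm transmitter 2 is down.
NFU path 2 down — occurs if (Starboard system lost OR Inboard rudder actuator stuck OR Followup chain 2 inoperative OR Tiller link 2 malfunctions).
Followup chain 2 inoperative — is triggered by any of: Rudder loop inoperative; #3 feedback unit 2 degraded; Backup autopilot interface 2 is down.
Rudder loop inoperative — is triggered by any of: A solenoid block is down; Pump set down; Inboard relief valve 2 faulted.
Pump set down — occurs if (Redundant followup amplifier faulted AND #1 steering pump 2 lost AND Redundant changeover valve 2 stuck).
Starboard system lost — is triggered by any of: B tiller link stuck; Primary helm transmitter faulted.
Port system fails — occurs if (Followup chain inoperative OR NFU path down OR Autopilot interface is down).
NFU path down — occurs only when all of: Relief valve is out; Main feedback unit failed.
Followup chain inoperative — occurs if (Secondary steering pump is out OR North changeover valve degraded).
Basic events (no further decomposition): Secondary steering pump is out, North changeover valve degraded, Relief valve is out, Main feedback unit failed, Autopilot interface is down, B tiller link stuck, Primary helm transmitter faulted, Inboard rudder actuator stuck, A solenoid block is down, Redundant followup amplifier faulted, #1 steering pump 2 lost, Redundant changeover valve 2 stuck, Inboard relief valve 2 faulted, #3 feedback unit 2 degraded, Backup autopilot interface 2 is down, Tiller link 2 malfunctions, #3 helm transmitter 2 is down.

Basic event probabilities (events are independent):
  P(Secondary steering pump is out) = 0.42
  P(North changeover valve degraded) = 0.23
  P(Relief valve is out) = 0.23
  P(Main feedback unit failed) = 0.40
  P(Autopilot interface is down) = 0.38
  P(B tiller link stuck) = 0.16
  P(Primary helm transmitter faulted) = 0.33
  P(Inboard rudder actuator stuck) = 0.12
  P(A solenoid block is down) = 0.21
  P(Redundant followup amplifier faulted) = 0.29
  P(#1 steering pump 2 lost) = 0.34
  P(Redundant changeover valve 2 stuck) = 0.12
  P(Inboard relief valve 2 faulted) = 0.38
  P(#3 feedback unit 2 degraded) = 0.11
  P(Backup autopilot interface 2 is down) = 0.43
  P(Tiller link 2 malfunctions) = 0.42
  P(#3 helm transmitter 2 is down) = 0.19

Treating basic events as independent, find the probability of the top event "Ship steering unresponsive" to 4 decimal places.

0.9856

P(Followup chain inoperative) [OR] = 1 − (1−0.42) × (1−0.23) = 0.553400
P(NFU path down) [AND] = 0.23 × 0.40 = 0.092000
P(Port system fails) [OR] = 1 − (1−0.553400) × (1−0.092000) × (1−0.38) = 0.748582
P(Starboard system lost) [OR] = 1 − (1−0.16) × (1−0.33) = 0.437200
P(Pump set down) [AND] = 0.29 × 0.34 × 0.12 = 0.011832
P(Rudder loop inoperative) [OR] = 1 − (1−0.21) × (1−0.011832) × (1−0.38) = 0.515995
P(Followup chain 2 inoperative) [OR] = 1 − (1−0.515995) × (1−0.11) × (1−0.43) = 0.754464
P(NFU path 2 down) [OR] = 1 − (1−0.437200) × (1−0.12) × (1−0.754464) × (1−0.42) = 0.929469
P(Ship steering unresponsive) [OR] = 1 − (1−0.748582) × (1−0.929469) × (1−0.19) = 0.985636
Rounded to 4 decimal places: P(Ship steering unresponsive) ≈ 0.9856.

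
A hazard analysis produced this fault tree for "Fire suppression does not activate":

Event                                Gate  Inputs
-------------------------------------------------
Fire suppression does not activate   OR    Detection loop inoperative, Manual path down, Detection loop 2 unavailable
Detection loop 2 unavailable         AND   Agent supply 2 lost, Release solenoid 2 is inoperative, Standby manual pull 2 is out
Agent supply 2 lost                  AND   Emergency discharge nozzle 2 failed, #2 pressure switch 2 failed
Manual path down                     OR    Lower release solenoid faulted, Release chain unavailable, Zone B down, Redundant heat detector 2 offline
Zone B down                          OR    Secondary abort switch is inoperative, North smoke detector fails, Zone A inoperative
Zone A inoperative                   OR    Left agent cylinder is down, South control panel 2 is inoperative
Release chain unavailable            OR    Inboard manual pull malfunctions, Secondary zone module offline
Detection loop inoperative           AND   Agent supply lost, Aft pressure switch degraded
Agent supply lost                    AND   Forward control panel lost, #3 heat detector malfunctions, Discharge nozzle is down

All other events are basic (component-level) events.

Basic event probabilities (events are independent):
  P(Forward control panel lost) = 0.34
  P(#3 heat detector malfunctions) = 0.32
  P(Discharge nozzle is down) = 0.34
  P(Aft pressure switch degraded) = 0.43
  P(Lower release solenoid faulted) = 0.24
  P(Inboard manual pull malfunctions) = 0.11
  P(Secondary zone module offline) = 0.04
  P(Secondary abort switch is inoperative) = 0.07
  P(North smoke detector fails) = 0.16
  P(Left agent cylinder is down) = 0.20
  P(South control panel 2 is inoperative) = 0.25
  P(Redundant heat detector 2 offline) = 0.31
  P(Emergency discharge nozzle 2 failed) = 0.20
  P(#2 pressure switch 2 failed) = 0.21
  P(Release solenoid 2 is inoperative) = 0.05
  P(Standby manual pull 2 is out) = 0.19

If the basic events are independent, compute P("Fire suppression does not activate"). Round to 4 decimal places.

0.7934

P(Agent supply lost) [AND] = 0.34 × 0.32 × 0.34 = 0.036992
P(Detection loop inoperative) [AND] = 0.036992 × 0.43 = 0.015907
P(Release chain unavailable) [OR] = 1 − (1−0.11) × (1−0.04) = 0.145600
P(Zone A inoperative) [OR] = 1 − (1−0.20) × (1−0.25) = 0.400000
P(Zone B down) [OR] = 1 − (1−0.07) × (1−0.16) × (1−0.400000) = 0.531280
P(Manual path down) [OR] = 1 − (1−0.24) × (1−0.145600) × (1−0.531280) × (1−0.31) = 0.789991
P(Agent supply 2 lost) [AND] = 0.20 × 0.21 = 0.042000
P(Detection loop 2 unavailable) [AND] = 0.042000 × 0.05 × 0.19 = 0.000399
P(Fire suppression does not activate) [OR] = 1 − (1−0.015907) × (1−0.789991) × (1−0.000399) = 0.793414
Rounded to 4 decimal places: P(Fire suppression does not activate) ≈ 0.7934.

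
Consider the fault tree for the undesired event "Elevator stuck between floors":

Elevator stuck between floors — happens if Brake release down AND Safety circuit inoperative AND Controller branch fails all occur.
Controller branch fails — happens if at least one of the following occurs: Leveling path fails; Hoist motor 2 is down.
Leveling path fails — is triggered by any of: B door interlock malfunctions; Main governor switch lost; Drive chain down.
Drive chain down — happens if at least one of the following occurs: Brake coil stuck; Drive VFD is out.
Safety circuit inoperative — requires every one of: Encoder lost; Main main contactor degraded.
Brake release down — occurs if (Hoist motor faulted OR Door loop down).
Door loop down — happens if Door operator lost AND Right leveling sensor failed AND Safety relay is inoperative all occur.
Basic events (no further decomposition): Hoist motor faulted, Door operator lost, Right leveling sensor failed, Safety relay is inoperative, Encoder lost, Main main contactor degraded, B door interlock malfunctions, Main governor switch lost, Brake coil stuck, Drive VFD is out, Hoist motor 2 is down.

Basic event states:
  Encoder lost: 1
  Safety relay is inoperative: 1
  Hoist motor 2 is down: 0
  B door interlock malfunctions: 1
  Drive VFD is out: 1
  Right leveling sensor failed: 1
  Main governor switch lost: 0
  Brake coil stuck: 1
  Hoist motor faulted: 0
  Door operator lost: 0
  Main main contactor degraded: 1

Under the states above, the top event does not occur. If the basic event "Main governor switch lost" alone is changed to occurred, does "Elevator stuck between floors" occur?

Counterfactual: set "Main governor switch lost" to occurred.
Door loop down [AND]: Door operator lost=not, Right leveling sensor failed=occurs, Safety relay is inoperative=occurs → not all inputs occur → does not occur.
Brake release down [OR]: Hoist motor faulted=not, Door loop down=not → no input occurs → does not occur.
Safety circuit inoperative [AND]: Encoder lost=occurs, Main main contactor degraded=occurs → all inputs occur → occurs.
Drive chain down [OR]: Brake coil stuck=occurs, Drive VFD is out=occurs → at least one input occurs → occurs.
Leveling path fails [OR]: B door interlock malfunctions=occurs, Main governor switch lost=occurs, Drive chain down=occurs → at least one input occurs → occurs.
Controller branch fails [OR]: Leveling path fails=occurs, Hoist motor 2 is down=not → at least one input occurs → occurs.
Elevator stuck between floors [AND]: Brake release down=not, Safety circuit inoperative=occurs, Controller branch fails=occurs → not all inputs occur → does not occur.

No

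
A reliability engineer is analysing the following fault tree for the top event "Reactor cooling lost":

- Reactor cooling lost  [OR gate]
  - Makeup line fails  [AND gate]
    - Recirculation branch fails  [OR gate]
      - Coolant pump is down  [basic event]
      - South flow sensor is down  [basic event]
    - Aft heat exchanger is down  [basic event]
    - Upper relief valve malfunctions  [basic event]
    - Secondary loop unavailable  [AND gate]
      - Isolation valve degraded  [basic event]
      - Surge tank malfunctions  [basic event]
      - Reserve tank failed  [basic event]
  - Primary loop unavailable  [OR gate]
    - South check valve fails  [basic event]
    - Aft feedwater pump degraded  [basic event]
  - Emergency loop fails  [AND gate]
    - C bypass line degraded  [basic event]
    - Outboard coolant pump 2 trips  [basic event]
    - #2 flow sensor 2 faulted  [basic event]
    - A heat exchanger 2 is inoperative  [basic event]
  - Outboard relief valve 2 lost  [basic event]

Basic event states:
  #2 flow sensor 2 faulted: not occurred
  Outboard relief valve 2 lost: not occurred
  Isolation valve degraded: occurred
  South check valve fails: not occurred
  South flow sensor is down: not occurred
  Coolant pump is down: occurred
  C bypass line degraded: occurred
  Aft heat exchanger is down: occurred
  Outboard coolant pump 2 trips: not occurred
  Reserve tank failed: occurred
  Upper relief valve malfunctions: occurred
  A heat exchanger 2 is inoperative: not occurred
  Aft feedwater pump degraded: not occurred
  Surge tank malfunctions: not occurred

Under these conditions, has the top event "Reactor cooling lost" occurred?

No

Recirculation branch fails [OR]: Coolant pump is down=occurs, South flow sensor is down=not → at least one input occurs → occurs.
Secondary loop unavailable [AND]: Isolation valve degraded=occurs, Surge tank malfunctions=not, Reserve tank failed=occurs → not all inputs occur → does not occur.
Makeup line fails [AND]: Recirculation branch fails=occurs, Aft heat exchanger is down=occurs, Upper relief valve malfunctions=occurs, Secondary loop unavailable=not → not all inputs occur → does not occur.
Primary loop unavailable [OR]: South check valve fails=not, Aft feedwater pump degraded=not → no input occurs → does not occur.
Emergency loop fails [AND]: C bypass line degraded=occurs, Outboard coolant pump 2 trips=not, #2 flow sensor 2 faulted=not, A heat exchanger 2 is inoperative=not → not all inputs occur → does not occur.
Reactor cooling lost [OR]: Makeup line fails=not, Primary loop unavailable=not, Emergency loop fails=not, Outboard relief valve 2 lost=not → no input occurs → does not occur.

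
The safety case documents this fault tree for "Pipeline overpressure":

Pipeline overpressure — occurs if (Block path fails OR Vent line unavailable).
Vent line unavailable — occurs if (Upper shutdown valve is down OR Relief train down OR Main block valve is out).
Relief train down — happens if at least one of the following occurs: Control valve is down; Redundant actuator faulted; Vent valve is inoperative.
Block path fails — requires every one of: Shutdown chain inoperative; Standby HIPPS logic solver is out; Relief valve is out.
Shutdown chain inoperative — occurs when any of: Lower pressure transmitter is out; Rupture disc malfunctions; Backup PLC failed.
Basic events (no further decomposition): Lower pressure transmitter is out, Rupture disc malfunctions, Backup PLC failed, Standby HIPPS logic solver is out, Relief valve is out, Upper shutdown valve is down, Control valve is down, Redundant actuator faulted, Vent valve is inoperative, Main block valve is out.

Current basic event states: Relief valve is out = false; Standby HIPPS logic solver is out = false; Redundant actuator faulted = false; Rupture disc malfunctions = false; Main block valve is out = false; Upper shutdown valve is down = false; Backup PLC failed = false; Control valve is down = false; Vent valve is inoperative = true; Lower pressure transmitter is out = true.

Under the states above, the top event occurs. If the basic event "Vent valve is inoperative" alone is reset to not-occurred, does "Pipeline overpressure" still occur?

No

Counterfactual: set "Vent valve is inoperative" to not occurred.
Shutdown chain inoperative [OR]: Lower pressure transmitter is out=occurs, Rupture disc malfunctions=not, Backup PLC failed=not → at least one input occurs → occurs.
Block path fails [AND]: Shutdown chain inoperative=occurs, Standby HIPPS logic solver is out=not, Relief valve is out=not → not all inputs occur → does not occur.
Relief train down [OR]: Control valve is down=not, Redundant actuator faulted=not, Vent valve is inoperative=not → no input occurs → does not occur.
Vent line unavailable [OR]: Upper shutdown valve is down=not, Relief train down=not, Main block valve is out=not → no input occurs → does not occur.
Pipeline overpressure [OR]: Block path fails=not, Vent line unavailable=not → no input occurs → does not occur.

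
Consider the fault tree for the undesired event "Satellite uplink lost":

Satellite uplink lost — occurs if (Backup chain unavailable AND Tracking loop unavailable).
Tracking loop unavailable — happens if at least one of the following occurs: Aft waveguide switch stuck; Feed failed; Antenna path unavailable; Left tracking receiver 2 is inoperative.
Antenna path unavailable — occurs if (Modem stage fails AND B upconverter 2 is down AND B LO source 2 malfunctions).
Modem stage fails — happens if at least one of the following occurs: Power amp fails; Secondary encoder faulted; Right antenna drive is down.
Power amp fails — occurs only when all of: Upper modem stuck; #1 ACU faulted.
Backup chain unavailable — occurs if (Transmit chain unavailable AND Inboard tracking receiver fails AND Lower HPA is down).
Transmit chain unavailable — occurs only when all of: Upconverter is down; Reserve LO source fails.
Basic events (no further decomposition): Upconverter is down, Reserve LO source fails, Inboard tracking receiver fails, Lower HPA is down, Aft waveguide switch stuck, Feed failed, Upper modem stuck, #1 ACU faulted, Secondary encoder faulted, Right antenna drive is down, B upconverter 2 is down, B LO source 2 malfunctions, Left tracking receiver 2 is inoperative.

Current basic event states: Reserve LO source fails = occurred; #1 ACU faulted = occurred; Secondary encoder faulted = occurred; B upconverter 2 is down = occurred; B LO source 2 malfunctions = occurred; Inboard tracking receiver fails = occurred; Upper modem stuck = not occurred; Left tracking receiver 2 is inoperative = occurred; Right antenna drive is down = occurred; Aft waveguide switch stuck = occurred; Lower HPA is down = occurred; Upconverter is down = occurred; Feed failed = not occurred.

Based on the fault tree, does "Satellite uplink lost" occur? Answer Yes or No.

Transmit chain unavailable [AND]: Upconverter is down=occurs, Reserve LO source fails=occurs → all inputs occur → occurs.
Backup chain unavailable [AND]: Transmit chain unavailable=occurs, Inboard tracking receiver fails=occurs, Lower HPA is down=occurs → all inputs occur → occurs.
Power amp fails [AND]: Upper modem stuck=not, #1 ACU faulted=occurs → not all inputs occur → does not occur.
Modem stage fails [OR]: Power amp fails=not, Secondary encoder faulted=occurs, Right antenna drive is down=occurs → at least one input occurs → occurs.
Antenna path unavailable [AND]: Modem stage fails=occurs, B upconverter 2 is down=occurs, B LO source 2 malfunctions=occurs → all inputs occur → occurs.
Tracking loop unavailable [OR]: Aft waveguide switch stuck=occurs, Feed failed=not, Antenna path unavailable=occurs, Left tracking receiver 2 is inoperative=occurs → at least one input occurs → occurs.
Satellite uplink lost [AND]: Backup chain unavailable=occurs, Tracking loop unavailable=occurs → all inputs occur → occurs.

Yes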